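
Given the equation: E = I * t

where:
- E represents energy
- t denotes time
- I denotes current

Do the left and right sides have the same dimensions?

No

E (energy) has dimensions [L^2 M T^-2].
t (time) has dimensions [T].
I (current) has dimensions [I].

Left side: [L^2 M T^-2]
Right side: [I T]

The two sides have different dimensions, so the equation is NOT dimensionally consistent.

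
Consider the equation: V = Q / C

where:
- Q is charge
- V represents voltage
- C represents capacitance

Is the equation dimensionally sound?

Yes

Q (charge) has dimensions [I T].
V (voltage) has dimensions [I^-1 L^2 M T^-3].
C (capacitance) has dimensions [I^2 L^-2 M^-1 T^4].

Left side: [I^-1 L^2 M T^-3]
Right side: [I^-1 L^2 M T^-3]

Both sides have the same dimensions, so the equation is dimensionally consistent.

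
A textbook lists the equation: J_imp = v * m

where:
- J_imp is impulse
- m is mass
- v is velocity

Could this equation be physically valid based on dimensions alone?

Yes

J_imp (impulse) has dimensions [L M T^-1].
m (mass) has dimensions [M].
v (velocity) has dimensions [L T^-1].

Left side: [L M T^-1]
Right side: [L M T^-1]

Both sides have the same dimensions, so the equation is dimensionally consistent.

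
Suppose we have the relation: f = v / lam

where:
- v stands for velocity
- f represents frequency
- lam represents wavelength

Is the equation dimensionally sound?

Yes

v (velocity) has dimensions [L T^-1].
f (frequency) has dimensions [T^-1].
lam (wavelength) has dimensions [L].

Left side: [T^-1]
Right side: [T^-1]

Both sides have the same dimensions, so the equation is dimensionally consistent.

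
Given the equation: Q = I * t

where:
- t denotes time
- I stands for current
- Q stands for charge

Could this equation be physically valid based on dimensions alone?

Yes

t (time) has dimensions [T].
I (current) has dimensions [I].
Q (charge) has dimensions [I T].

Left side: [I T]
Right side: [I T]

Both sides have the same dimensions, so the equation is dimensionally consistent.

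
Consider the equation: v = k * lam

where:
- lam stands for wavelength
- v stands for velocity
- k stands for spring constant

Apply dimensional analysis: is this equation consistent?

No

lam (wavelength) has dimensions [L].
v (velocity) has dimensions [L T^-1].
k (spring constant) has dimensions [M T^-2].

Left side: [L T^-1]
Right side: [L M T^-2]

The two sides have different dimensions, so the equation is NOT dimensionally consistent.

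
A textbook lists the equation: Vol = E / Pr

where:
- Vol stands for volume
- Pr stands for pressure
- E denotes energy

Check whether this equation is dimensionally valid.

Yes

Vol (volume) has dimensions [L^3].
Pr (pressure) has dimensions [L^-1 M T^-2].
E (energy) has dimensions [L^2 M T^-2].

Left side: [L^3]
Right side: [L^3]

Both sides have the same dimensions, so the equation is dimensionally consistent.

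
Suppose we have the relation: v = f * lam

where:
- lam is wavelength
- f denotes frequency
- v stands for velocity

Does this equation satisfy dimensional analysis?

Yes

lam (wavelength) has dimensions [L].
f (frequency) has dimensions [T^-1].
v (velocity) has dimensions [L T^-1].

Left side: [L T^-1]
Right side: [L T^-1]

Both sides have the same dimensions, so the equation is dimensionally consistent.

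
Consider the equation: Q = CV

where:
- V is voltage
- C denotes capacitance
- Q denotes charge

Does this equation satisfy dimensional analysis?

Yes

V (voltage) has dimensions [I^-1 L^2 M T^-3].
C (capacitance) has dimensions [I^2 L^-2 M^-1 T^4].
Q (charge) has dimensions [I T].

Left side: [I T]
Right side: [I T]

Both sides have the same dimensions, so the equation is dimensionally consistent.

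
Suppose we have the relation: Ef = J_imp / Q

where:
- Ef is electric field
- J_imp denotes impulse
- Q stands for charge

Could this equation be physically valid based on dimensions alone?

No

Ef (electric field) has dimensions [I^-1 L M T^-3].
J_imp (impulse) has dimensions [L M T^-1].
Q (charge) has dimensions [I T].

Left side: [I^-1 L M T^-3]
Right side: [I^-1 L M T^-2]

The two sides have different dimensions, so the equation is NOT dimensionally consistent.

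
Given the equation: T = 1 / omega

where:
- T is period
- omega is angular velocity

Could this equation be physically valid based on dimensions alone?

Yes

T (period) has dimensions [T].
omega (angular velocity) has dimensions [T^-1].

Left side: [T]
Right side: [T]

Both sides have the same dimensions, so the equation is dimensionally consistent.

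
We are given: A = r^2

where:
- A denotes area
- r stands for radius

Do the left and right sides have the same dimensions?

Yes

A (area) has dimensions [L^2].
r (radius) has dimensions [L].

Left side: [L^2]
Right side: [L^2]

Both sides have the same dimensions, so the equation is dimensionally consistent.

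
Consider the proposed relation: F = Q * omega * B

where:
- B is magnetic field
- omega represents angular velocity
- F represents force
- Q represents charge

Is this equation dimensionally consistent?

No

B (magnetic field) has dimensions [I^-1 M T^-2].
omega (angular velocity) has dimensions [T^-1].
F (force) has dimensions [L M T^-2].
Q (charge) has dimensions [I T].

Left side: [L M T^-2]
Right side: [M T^-2]

The two sides have different dimensions, so the equation is NOT dimensionally consistent.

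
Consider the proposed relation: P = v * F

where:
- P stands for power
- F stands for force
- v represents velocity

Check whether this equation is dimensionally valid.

Yes

P (power) has dimensions [L^2 M T^-3].
F (force) has dimensions [L M T^-2].
v (velocity) has dimensions [L T^-1].

Left side: [L^2 M T^-3]
Right side: [L^2 M T^-3]

Both sides have the same dimensions, so the equation is dimensionally consistent.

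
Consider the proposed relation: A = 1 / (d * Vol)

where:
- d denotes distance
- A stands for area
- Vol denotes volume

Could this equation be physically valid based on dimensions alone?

No

d (distance) has dimensions [L].
A (area) has dimensions [L^2].
Vol (volume) has dimensions [L^3].

Left side: [L^2]
Right side: [L^-4]

The two sides have different dimensions, so the equation is NOT dimensionally consistent.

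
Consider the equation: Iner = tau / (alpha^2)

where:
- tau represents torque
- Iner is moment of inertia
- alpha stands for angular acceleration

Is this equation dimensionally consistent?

No

tau (torque) has dimensions [L^2 M T^-2].
Iner (moment of inertia) has dimensions [L^2 M].
alpha (angular acceleration) has dimensions [T^-2].

Left side: [L^2 M]
Right side: [L^2 M T^2]

The two sides have different dimensions, so the equation is NOT dimensionally consistent.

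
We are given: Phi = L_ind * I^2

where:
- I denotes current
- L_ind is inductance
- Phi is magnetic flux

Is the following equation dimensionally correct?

No

I (current) has dimensions [I].
L_ind (inductance) has dimensions [I^-2 L^2 M T^-2].
Phi (magnetic flux) has dimensions [I^-1 L^2 M T^-2].

Left side: [I^-1 L^2 M T^-2]
Right side: [L^2 M T^-2]

The two sides have different dimensions, so the equation is NOT dimensionally consistent.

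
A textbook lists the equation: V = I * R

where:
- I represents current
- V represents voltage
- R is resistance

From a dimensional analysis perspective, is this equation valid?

Yes

I (current) has dimensions [I].
V (voltage) has dimensions [I^-1 L^2 M T^-3].
R (resistance) has dimensions [I^-2 L^2 M T^-3].

Left side: [I^-1 L^2 M T^-3]
Right side: [I^-1 L^2 M T^-3]

Both sides have the same dimensions, so the equation is dimensionally consistent.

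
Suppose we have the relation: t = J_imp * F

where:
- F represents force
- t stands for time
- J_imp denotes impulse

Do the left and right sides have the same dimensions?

No

F (force) has dimensions [L M T^-2].
t (time) has dimensions [T].
J_imp (impulse) has dimensions [L M T^-1].

Left side: [T]
Right side: [L^2 M^2 T^-3]

The two sides have different dimensions, so the equation is NOT dimensionally consistent.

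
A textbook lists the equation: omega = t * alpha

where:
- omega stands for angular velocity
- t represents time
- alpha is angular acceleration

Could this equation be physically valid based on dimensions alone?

Yes

omega (angular velocity) has dimensions [T^-1].
t (time) has dimensions [T].
alpha (angular acceleration) has dimensions [T^-2].

Left side: [T^-1]
Right side: [T^-1]

Both sides have the same dimensions, so the equation is dimensionally consistent.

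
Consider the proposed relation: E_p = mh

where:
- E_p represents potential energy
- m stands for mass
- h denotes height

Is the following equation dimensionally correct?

No

E_p (potential energy) has dimensions [L^2 M T^-2].
m (mass) has dimensions [M].
h (height) has dimensions [L].

Left side: [L^2 M T^-2]
Right side: [L M]

The two sides have different dimensions, so the equation is NOT dimensionally consistent.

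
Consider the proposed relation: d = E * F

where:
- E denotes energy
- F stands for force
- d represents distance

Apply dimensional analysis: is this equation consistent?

No

E (energy) has dimensions [L^2 M T^-2].
F (force) has dimensions [L M T^-2].
d (distance) has dimensions [L].

Left side: [L]
Right side: [L^3 M^2 T^-4]

The two sides have different dimensions, so the equation is NOT dimensionally consistent.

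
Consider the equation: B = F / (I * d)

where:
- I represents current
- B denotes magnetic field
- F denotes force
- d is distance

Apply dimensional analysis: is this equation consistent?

Yes

I (current) has dimensions [I].
B (magnetic field) has dimensions [I^-1 M T^-2].
F (force) has dimensions [L M T^-2].
d (distance) has dimensions [L].

Left side: [I^-1 M T^-2]
Right side: [I^-1 M T^-2]

Both sides have the same dimensions, so the equation is dimensionally consistent.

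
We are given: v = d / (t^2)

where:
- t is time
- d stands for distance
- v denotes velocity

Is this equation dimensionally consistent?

No

t (time) has dimensions [T].
d (distance) has dimensions [L].
v (velocity) has dimensions [L T^-1].

Left side: [L T^-1]
Right side: [L T^-2]

The two sides have different dimensions, so the equation is NOT dimensionally consistent.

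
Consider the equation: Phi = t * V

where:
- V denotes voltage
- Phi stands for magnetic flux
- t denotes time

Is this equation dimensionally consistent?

Yes

V (voltage) has dimensions [I^-1 L^2 M T^-3].
Phi (magnetic flux) has dimensions [I^-1 L^2 M T^-2].
t (time) has dimensions [T].

Left side: [I^-1 L^2 M T^-2]
Right side: [I^-1 L^2 M T^-2]

Both sides have the same dimensions, so the equation is dimensionally consistent.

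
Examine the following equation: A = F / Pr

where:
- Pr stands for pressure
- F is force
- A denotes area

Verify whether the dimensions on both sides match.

Yes

Pr (pressure) has dimensions [L^-1 M T^-2].
F (force) has dimensions [L M T^-2].
A (area) has dimensions [L^2].

Left side: [L^2]
Right side: [L^2]

Both sides have the same dimensions, so the equation is dimensionally consistent.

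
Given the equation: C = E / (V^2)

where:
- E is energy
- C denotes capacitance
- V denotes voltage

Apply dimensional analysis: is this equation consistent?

Yes

E (energy) has dimensions [L^2 M T^-2].
C (capacitance) has dimensions [I^2 L^-2 M^-1 T^4].
V (voltage) has dimensions [I^-1 L^2 M T^-3].

Left side: [I^2 L^-2 M^-1 T^4]
Right side: [I^2 L^-2 M^-1 T^4]

Both sides have the same dimensions, so the equation is dimensionally consistent.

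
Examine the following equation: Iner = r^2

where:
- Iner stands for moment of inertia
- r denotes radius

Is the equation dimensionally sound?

No

Iner (moment of inertia) has dimensions [L^2 M].
r (radius) has dimensions [L].

Left side: [L^2 M]
Right side: [L^2]

The two sides have different dimensions, so the equation is NOT dimensionally consistent.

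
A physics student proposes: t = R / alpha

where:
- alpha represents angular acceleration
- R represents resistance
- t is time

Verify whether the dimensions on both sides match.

No

alpha (angular acceleration) has dimensions [T^-2].
R (resistance) has dimensions [I^-2 L^2 M T^-3].
t (time) has dimensions [T].

Left side: [T]
Right side: [I^-2 L^2 M T^-1]

The two sides have different dimensions, so the equation is NOT dimensionally consistent.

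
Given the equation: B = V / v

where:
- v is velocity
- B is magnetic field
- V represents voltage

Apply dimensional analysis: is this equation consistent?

No

v (velocity) has dimensions [L T^-1].
B (magnetic field) has dimensions [I^-1 M T^-2].
V (voltage) has dimensions [I^-1 L^2 M T^-3].

Left side: [I^-1 M T^-2]
Right side: [I^-1 L M T^-2]

The two sides have different dimensions, so the equation is NOT dimensionally consistent.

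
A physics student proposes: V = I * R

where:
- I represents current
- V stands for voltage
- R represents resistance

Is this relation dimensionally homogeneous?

Yes

I (current) has dimensions [I].
V (voltage) has dimensions [I^-1 L^2 M T^-3].
R (resistance) has dimensions [I^-2 L^2 M T^-3].

Left side: [I^-1 L^2 M T^-3]
Right side: [I^-1 L^2 M T^-3]

Both sides have the same dimensions, so the equation is dimensionally consistent.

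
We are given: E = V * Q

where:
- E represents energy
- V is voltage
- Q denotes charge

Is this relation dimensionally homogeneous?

Yes

E (energy) has dimensions [L^2 M T^-2].
V (voltage) has dimensions [I^-1 L^2 M T^-3].
Q (charge) has dimensions [I T].

Left side: [L^2 M T^-2]
Right side: [L^2 M T^-2]

Both sides have the same dimensions, so the equation is dimensionally consistent.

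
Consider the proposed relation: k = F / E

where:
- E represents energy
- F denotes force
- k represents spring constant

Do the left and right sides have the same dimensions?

No

E (energy) has dimensions [L^2 M T^-2].
F (force) has dimensions [L M T^-2].
k (spring constant) has dimensions [M T^-2].

Left side: [M T^-2]
Right side: [L^-1]

The two sides have different dimensions, so the equation is NOT dimensionally consistent.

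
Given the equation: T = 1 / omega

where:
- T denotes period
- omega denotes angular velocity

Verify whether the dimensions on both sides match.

Yes

T (period) has dimensions [T].
omega (angular velocity) has dimensions [T^-1].

Left side: [T]
Right side: [T]

Both sides have the same dimensions, so the equation is dimensionally consistent.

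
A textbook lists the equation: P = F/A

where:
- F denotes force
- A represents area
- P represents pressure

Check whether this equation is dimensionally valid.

Yes

F (force) has dimensions [L M T^-2].
A (area) has dimensions [L^2].
P (pressure) has dimensions [L^-1 M T^-2].

Left side: [L^-1 M T^-2]
Right side: [L^-1 M T^-2]

Both sides have the same dimensions, so the equation is dimensionally consistent.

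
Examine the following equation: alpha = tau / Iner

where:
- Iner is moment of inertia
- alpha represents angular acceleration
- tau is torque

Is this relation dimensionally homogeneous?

Yes

Iner (moment of inertia) has dimensions [L^2 M].
alpha (angular acceleration) has dimensions [T^-2].
tau (torque) has dimensions [L^2 M T^-2].

Left side: [T^-2]
Right side: [T^-2]

Both sides have the same dimensions, so the equation is dimensionally consistent.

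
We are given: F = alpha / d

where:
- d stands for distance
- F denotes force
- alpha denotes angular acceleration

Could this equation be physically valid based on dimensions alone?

No

d (distance) has dimensions [L].
F (force) has dimensions [L M T^-2].
alpha (angular acceleration) has dimensions [T^-2].

Left side: [L M T^-2]
Right side: [L^-1 T^-2]

The two sides have different dimensions, so the equation is NOT dimensionally consistent.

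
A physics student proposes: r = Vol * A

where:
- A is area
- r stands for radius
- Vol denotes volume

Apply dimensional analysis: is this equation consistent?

No

A (area) has dimensions [L^2].
r (radius) has dimensions [L].
Vol (volume) has dimensions [L^3].

Left side: [L]
Right side: [L^5]

The two sides have different dimensions, so the equation is NOT dimensionally consistent.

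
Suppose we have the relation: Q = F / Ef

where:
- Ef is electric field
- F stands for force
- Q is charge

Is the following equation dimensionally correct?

Yes

Ef (electric field) has dimensions [I^-1 L M T^-3].
F (force) has dimensions [L M T^-2].
Q (charge) has dimensions [I T].

Left side: [I T]
Right side: [I T]

Both sides have the same dimensions, so the equation is dimensionally consistent.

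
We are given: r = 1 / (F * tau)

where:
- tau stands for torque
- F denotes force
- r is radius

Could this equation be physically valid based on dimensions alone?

No

tau (torque) has dimensions [L^2 M T^-2].
F (force) has dimensions [L M T^-2].
r (radius) has dimensions [L].

Left side: [L]
Right side: [L^-3 M^-2 T^4]

The two sides have different dimensions, so the equation is NOT dimensionally consistent.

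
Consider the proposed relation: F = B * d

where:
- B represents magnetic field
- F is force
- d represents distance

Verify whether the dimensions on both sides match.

No

B (magnetic field) has dimensions [I^-1 M T^-2].
F (force) has dimensions [L M T^-2].
d (distance) has dimensions [L].

Left side: [L M T^-2]
Right side: [I^-1 L M T^-2]

The two sides have different dimensions, so the equation is NOT dimensionally consistent.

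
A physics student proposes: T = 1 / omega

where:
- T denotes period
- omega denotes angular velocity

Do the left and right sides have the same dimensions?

Yes

T (period) has dimensions [T].
omega (angular velocity) has dimensions [T^-1].

Left side: [T]
Right side: [T]

Both sides have the same dimensions, so the equation is dimensionally consistent.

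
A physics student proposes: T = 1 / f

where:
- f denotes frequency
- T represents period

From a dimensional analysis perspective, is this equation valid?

Yes

f (frequency) has dimensions [T^-1].
T (period) has dimensions [T].

Left side: [T]
Right side: [T]

Both sides have the same dimensions, so the equation is dimensionally consistent.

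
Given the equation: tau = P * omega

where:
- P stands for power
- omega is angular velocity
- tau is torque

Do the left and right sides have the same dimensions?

No

P (power) has dimensions [L^2 M T^-3].
omega (angular velocity) has dimensions [T^-1].
tau (torque) has dimensions [L^2 M T^-2].

Left side: [L^2 M T^-2]
Right side: [L^2 M T^-4]

The two sides have different dimensions, so the equation is NOT dimensionally consistent.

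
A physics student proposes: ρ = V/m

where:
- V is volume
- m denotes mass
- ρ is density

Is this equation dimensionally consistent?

No

V (volume) has dimensions [L^3].
m (mass) has dimensions [M].
ρ (density) has dimensions [L^-3 M].

Left side: [L^-3 M]
Right side: [L^3 M^-1]

The two sides have different dimensions, so the equation is NOT dimensionally consistent.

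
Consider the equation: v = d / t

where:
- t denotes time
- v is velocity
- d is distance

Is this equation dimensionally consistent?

Yes

t (time) has dimensions [T].
v (velocity) has dimensions [L T^-1].
d (distance) has dimensions [L].

Left side: [L T^-1]
Right side: [L T^-1]

Both sides have the same dimensions, so the equation is dimensionally consistent.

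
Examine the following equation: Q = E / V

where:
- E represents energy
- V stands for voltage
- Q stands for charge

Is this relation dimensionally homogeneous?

Yes

E (energy) has dimensions [L^2 M T^-2].
V (voltage) has dimensions [I^-1 L^2 M T^-3].
Q (charge) has dimensions [I T].

Left side: [I T]
Right side: [I T]

Both sides have the same dimensions, so the equation is dimensionally consistent.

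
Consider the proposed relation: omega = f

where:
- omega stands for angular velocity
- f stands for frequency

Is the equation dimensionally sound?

Yes

omega (angular velocity) has dimensions [T^-1].
f (frequency) has dimensions [T^-1].

Left side: [T^-1]
Right side: [T^-1]

Both sides have the same dimensions, so the equation is dimensionally consistent.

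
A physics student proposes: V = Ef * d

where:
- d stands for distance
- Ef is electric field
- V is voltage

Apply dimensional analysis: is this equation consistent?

Yes

d (distance) has dimensions [L].
Ef (electric field) has dimensions [I^-1 L M T^-3].
V (voltage) has dimensions [I^-1 L^2 M T^-3].

Left side: [I^-1 L^2 M T^-3]
Right side: [I^-1 L^2 M T^-3]

Both sides have the same dimensions, so the equation is dimensionally consistent.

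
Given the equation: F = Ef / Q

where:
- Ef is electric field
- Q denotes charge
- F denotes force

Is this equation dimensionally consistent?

No

Ef (electric field) has dimensions [I^-1 L M T^-3].
Q (charge) has dimensions [I T].
F (force) has dimensions [L M T^-2].

Left side: [L M T^-2]
Right side: [I^-2 L M T^-4]

The two sides have different dimensions, so the equation is NOT dimensionally consistent.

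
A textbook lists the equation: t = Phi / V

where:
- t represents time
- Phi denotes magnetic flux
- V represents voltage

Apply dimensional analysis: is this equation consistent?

Yes

t (time) has dimensions [T].
Phi (magnetic flux) has dimensions [I^-1 L^2 M T^-2].
V (voltage) has dimensions [I^-1 L^2 M T^-3].

Left side: [T]
Right side: [T]

Both sides have the same dimensions, so the equation is dimensionally consistent.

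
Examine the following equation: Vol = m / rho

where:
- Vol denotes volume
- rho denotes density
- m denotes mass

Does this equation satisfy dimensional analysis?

Yes

Vol (volume) has dimensions [L^3].
rho (density) has dimensions [L^-3 M].
m (mass) has dimensions [M].

Left side: [L^3]
Right side: [L^3]

Both sides have the same dimensions, so the equation is dimensionally consistent.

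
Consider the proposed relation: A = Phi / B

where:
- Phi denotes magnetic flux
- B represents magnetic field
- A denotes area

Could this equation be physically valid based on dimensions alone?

Yes

Phi (magnetic flux) has dimensions [I^-1 L^2 M T^-2].
B (magnetic field) has dimensions [I^-1 M T^-2].
A (area) has dimensions [L^2].

Left side: [L^2]
Right side: [L^2]

Both sides have the same dimensions, so the equation is dimensionally consistent.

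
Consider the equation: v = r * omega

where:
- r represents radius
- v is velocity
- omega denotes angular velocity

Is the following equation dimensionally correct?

Yes

r (radius) has dimensions [L].
v (velocity) has dimensions [L T^-1].
omega (angular velocity) has dimensions [T^-1].

Left side: [L T^-1]
Right side: [L T^-1]

Both sides have the same dimensions, so the equation is dimensionally consistent.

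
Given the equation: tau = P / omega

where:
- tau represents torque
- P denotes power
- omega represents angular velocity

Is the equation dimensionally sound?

Yes

tau (torque) has dimensions [L^2 M T^-2].
P (power) has dimensions [L^2 M T^-3].
omega (angular velocity) has dimensions [T^-1].

Left side: [L^2 M T^-2]
Right side: [L^2 M T^-2]

Both sides have the same dimensions, so the equation is dimensionally consistent.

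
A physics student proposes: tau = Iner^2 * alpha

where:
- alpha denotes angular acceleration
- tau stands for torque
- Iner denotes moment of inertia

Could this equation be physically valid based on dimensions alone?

No

alpha (angular acceleration) has dimensions [T^-2].
tau (torque) has dimensions [L^2 M T^-2].
Iner (moment of inertia) has dimensions [L^2 M].

Left side: [L^2 M T^-2]
Right side: [L^4 M^2 T^-2]

The two sides have different dimensions, so the equation is NOT dimensionally consistent.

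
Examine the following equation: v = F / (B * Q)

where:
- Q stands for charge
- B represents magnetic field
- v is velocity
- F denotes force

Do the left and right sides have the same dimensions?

Yes

Q (charge) has dimensions [I T].
B (magnetic field) has dimensions [I^-1 M T^-2].
v (velocity) has dimensions [L T^-1].
F (force) has dimensions [L M T^-2].

Left side: [L T^-1]
Right side: [L T^-1]

Both sides have the same dimensions, so the equation is dimensionally consistent.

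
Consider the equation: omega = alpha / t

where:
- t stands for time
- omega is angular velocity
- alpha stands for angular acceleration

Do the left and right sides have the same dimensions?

No

t (time) has dimensions [T].
omega (angular velocity) has dimensions [T^-1].
alpha (angular acceleration) has dimensions [T^-2].

Left side: [T^-1]
Right side: [T^-3]

The two sides have different dimensions, so the equation is NOT dimensionally consistent.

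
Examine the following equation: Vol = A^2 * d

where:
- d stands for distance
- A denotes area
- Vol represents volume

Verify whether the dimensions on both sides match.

No

d (distance) has dimensions [L].
A (area) has dimensions [L^2].
Vol (volume) has dimensions [L^3].

Left side: [L^3]
Right side: [L^5]

The two sides have different dimensions, so the equation is NOT dimensionally consistent.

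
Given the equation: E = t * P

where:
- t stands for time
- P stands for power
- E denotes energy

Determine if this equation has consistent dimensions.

Yes

t (time) has dimensions [T].
P (power) has dimensions [L^2 M T^-3].
E (energy) has dimensions [L^2 M T^-2].

Left side: [L^2 M T^-2]
Right side: [L^2 M T^-2]

Both sides have the same dimensions, so the equation is dimensionally consistent.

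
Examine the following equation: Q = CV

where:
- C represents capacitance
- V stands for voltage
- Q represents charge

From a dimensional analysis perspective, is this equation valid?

Yes

C (capacitance) has dimensions [I^2 L^-2 M^-1 T^4].
V (voltage) has dimensions [I^-1 L^2 M T^-3].
Q (charge) has dimensions [I T].

Left side: [I T]
Right side: [I T]

Both sides have the same dimensions, so the equation is dimensionally consistent.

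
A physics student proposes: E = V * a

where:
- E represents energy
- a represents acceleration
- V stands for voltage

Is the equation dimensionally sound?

No

E (energy) has dimensions [L^2 M T^-2].
a (acceleration) has dimensions [L T^-2].
V (voltage) has dimensions [I^-1 L^2 M T^-3].

Left side: [L^2 M T^-2]
Right side: [I^-1 L^3 M T^-5]

The two sides have different dimensions, so the equation is NOT dimensionally consistent.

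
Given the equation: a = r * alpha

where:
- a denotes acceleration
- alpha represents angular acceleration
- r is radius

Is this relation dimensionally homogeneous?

Yes

a (acceleration) has dimensions [L T^-2].
alpha (angular acceleration) has dimensions [T^-2].
r (radius) has dimensions [L].

Left side: [L T^-2]
Right side: [L T^-2]

Both sides have the same dimensions, so the equation is dimensionally consistent.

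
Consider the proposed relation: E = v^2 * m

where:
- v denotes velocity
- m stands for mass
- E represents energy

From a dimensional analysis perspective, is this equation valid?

Yes

v (velocity) has dimensions [L T^-1].
m (mass) has dimensions [M].
E (energy) has dimensions [L^2 M T^-2].

Left side: [L^2 M T^-2]
Right side: [L^2 M T^-2]

Both sides have the same dimensions, so the equation is dimensionally consistent.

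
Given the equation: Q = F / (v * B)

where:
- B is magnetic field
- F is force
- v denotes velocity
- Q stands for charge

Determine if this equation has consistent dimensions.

Yes

B (magnetic field) has dimensions [I^-1 M T^-2].
F (force) has dimensions [L M T^-2].
v (velocity) has dimensions [L T^-1].
Q (charge) has dimensions [I T].

Left side: [I T]
Right side: [I T]

Both sides have the same dimensions, so the equation is dimensionally consistent.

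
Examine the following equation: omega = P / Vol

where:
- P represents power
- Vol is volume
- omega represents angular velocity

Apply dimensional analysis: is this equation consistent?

No

P (power) has dimensions [L^2 M T^-3].
Vol (volume) has dimensions [L^3].
omega (angular velocity) has dimensions [T^-1].

Left side: [T^-1]
Right side: [L^-1 M T^-3]

The two sides have different dimensions, so the equation is NOT dimensionally consistent.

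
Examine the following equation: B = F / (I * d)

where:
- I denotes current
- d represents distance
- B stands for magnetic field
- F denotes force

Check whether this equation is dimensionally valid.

Yes

I (current) has dimensions [I].
d (distance) has dimensions [L].
B (magnetic field) has dimensions [I^-1 M T^-2].
F (force) has dimensions [L M T^-2].

Left side: [I^-1 M T^-2]
Right side: [I^-1 M T^-2]

Both sides have the same dimensions, so the equation is dimensionally consistent.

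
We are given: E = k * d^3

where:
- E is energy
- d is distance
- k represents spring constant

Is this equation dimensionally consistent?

No

E (energy) has dimensions [L^2 M T^-2].
d (distance) has dimensions [L].
k (spring constant) has dimensions [M T^-2].

Left side: [L^2 M T^-2]
Right side: [L^3 M T^-2]

The two sides have different dimensions, so the equation is NOT dimensionally consistent.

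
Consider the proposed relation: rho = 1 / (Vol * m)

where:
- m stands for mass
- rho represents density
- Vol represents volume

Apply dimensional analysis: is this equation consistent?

No

m (mass) has dimensions [M].
rho (density) has dimensions [L^-3 M].
Vol (volume) has dimensions [L^3].

Left side: [L^-3 M]
Right side: [L^-3 M^-1]

The two sides have different dimensions, so the equation is NOT dimensionally consistent.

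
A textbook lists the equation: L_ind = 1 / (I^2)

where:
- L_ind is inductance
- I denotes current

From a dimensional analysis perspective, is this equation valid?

No

L_ind (inductance) has dimensions [I^-2 L^2 M T^-2].
I (current) has dimensions [I].

Left side: [I^-2 L^2 M T^-2]
Right side: [I^-2]

The two sides have different dimensions, so the equation is NOT dimensionally consistent.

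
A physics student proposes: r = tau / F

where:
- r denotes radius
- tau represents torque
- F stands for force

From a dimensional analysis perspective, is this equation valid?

Yes

r (radius) has dimensions [L].
tau (torque) has dimensions [L^2 M T^-2].
F (force) has dimensions [L M T^-2].

Left side: [L]
Right side: [L]

Both sides have the same dimensions, so the equation is dimensionally consistent.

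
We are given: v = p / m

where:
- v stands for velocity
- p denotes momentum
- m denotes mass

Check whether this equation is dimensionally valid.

Yes

v (velocity) has dimensions [L T^-1].
p (momentum) has dimensions [L M T^-1].
m (mass) has dimensions [M].

Left side: [L T^-1]
Right side: [L T^-1]

Both sides have the same dimensions, so the equation is dimensionally consistent.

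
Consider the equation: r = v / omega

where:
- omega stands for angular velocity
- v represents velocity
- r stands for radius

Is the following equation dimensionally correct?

Yes

omega (angular velocity) has dimensions [T^-1].
v (velocity) has dimensions [L T^-1].
r (radius) has dimensions [L].

Left side: [L]
Right side: [L]

Both sides have the same dimensions, so the equation is dimensionally consistent.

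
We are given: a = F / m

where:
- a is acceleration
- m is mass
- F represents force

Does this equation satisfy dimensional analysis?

Yes

a (acceleration) has dimensions [L T^-2].
m (mass) has dimensions [M].
F (force) has dimensions [L M T^-2].

Left side: [L T^-2]
Right side: [L T^-2]

Both sides have the same dimensions, so the equation is dimensionally consistent.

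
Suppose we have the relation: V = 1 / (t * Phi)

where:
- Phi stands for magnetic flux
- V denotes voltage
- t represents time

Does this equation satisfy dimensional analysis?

No

Phi (magnetic flux) has dimensions [I^-1 L^2 M T^-2].
V (voltage) has dimensions [I^-1 L^2 M T^-3].
t (time) has dimensions [T].

Left side: [I^-1 L^2 M T^-3]
Right side: [I L^-2 M^-1 T]

The two sides have different dimensions, so the equation is NOT dimensionally consistent.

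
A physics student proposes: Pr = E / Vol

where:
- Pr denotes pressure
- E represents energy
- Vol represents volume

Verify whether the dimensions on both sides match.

Yes

Pr (pressure) has dimensions [L^-1 M T^-2].
E (energy) has dimensions [L^2 M T^-2].
Vol (volume) has dimensions [L^3].

Left side: [L^-1 M T^-2]
Right side: [L^-1 M T^-2]

Both sides have the same dimensions, so the equation is dimensionally consistent.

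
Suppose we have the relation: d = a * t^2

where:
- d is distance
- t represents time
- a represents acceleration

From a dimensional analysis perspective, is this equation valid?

Yes

d (distance) has dimensions [L].
t (time) has dimensions [T].
a (acceleration) has dimensions [L T^-2].

Left side: [L]
Right side: [L]

Both sides have the same dimensions, so the equation is dimensionally consistent.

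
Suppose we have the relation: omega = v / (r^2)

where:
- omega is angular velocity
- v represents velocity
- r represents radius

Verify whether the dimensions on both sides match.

No

omega (angular velocity) has dimensions [T^-1].
v (velocity) has dimensions [L T^-1].
r (radius) has dimensions [L].

Left side: [T^-1]
Right side: [L^-1 T^-1]

The two sides have different dimensions, so the equation is NOT dimensionally consistent.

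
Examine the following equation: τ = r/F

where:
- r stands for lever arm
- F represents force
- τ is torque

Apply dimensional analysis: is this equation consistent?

No

r (lever arm) has dimensions [L].
F (force) has dimensions [L M T^-2].
τ (torque) has dimensions [L^2 M T^-2].

Left side: [L^2 M T^-2]
Right side: [M^-1 T^2]

The two sides have different dimensions, so the equation is NOT dimensionally consistent.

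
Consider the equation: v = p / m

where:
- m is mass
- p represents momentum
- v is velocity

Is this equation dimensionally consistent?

Yes

m (mass) has dimensions [M].
p (momentum) has dimensions [L M T^-1].
v (velocity) has dimensions [L T^-1].

Left side: [L T^-1]
Right side: [L T^-1]

Both sides have the same dimensions, so the equation is dimensionally consistent.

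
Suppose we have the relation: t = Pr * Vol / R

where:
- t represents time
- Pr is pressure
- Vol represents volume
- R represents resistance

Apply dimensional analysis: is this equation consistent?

No

t (time) has dimensions [T].
Pr (pressure) has dimensions [L^-1 M T^-2].
Vol (volume) has dimensions [L^3].
R (resistance) has dimensions [I^-2 L^2 M T^-3].

Left side: [T]
Right side: [I^2 T]

The two sides have different dimensions, so the equation is NOT dimensionally consistent.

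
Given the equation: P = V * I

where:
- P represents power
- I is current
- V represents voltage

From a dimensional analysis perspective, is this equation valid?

Yes

P (power) has dimensions [L^2 M T^-3].
I (current) has dimensions [I].
V (voltage) has dimensions [I^-1 L^2 M T^-3].

Left side: [L^2 M T^-3]
Right side: [L^2 M T^-3]

Both sides have the same dimensions, so the equation is dimensionally consistent.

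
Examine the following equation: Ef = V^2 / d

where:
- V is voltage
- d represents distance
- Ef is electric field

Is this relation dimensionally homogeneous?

No

V (voltage) has dimensions [I^-1 L^2 M T^-3].
d (distance) has dimensions [L].
Ef (electric field) has dimensions [I^-1 L M T^-3].

Left side: [I^-1 L M T^-3]
Right side: [I^-2 L^3 M^2 T^-6]

The two sides have different dimensions, so the equation is NOT dimensionally consistent.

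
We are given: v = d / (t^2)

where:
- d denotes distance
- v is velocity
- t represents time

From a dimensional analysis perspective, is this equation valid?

No

d (distance) has dimensions [L].
v (velocity) has dimensions [L T^-1].
t (time) has dimensions [T].

Left side: [L T^-1]
Right side: [L T^-2]

The two sides have different dimensions, so the equation is NOT dimensionally consistent.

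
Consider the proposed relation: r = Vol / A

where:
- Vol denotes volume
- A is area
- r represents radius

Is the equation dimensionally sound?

Yes

Vol (volume) has dimensions [L^3].
A (area) has dimensions [L^2].
r (radius) has dimensions [L].

Left side: [L]
Right side: [L]

Both sides have the same dimensions, so the equation is dimensionally consistent.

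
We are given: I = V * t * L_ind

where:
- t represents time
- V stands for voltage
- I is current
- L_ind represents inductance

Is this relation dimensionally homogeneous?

No

t (time) has dimensions [T].
V (voltage) has dimensions [I^-1 L^2 M T^-3].
I (current) has dimensions [I].
L_ind (inductance) has dimensions [I^-2 L^2 M T^-2].

Left side: [I]
Right side: [I^-3 L^4 M^2 T^-4]

The two sides have different dimensions, so the equation is NOT dimensionally consistent.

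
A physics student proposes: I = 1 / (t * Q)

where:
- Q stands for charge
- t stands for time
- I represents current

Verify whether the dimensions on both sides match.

No

Q (charge) has dimensions [I T].
t (time) has dimensions [T].
I (current) has dimensions [I].

Left side: [I]
Right side: [I^-1 T^-2]

The two sides have different dimensions, so the equation is NOT dimensionally consistent.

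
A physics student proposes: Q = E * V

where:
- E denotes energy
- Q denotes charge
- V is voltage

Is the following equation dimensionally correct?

No

E (energy) has dimensions [L^2 M T^-2].
Q (charge) has dimensions [I T].
V (voltage) has dimensions [I^-1 L^2 M T^-3].

Left side: [I T]
Right side: [I^-1 L^4 M^2 T^-5]

The two sides have different dimensions, so the equation is NOT dimensionally consistent.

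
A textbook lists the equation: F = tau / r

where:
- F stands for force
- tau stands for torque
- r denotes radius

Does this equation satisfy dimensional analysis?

Yes

F (force) has dimensions [L M T^-2].
tau (torque) has dimensions [L^2 M T^-2].
r (radius) has dimensions [L].

Left side: [L M T^-2]
Right side: [L M T^-2]

Both sides have the same dimensions, so the equation is dimensionally consistent.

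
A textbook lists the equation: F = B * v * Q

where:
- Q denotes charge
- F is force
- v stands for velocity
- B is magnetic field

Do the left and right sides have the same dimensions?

Yes

Q (charge) has dimensions [I T].
F (force) has dimensions [L M T^-2].
v (velocity) has dimensions [L T^-1].
B (magnetic field) has dimensions [I^-1 M T^-2].

Left side: [L M T^-2]
Right side: [L M T^-2]

Both sides have the same dimensions, so the equation is dimensionally consistent.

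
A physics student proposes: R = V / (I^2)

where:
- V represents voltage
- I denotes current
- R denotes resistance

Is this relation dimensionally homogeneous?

No

V (voltage) has dimensions [I^-1 L^2 M T^-3].
I (current) has dimensions [I].
R (resistance) has dimensions [I^-2 L^2 M T^-3].

Left side: [I^-2 L^2 M T^-3]
Right side: [I^-3 L^2 M T^-3]

The two sides have different dimensions, so the equation is NOT dimensionally consistent.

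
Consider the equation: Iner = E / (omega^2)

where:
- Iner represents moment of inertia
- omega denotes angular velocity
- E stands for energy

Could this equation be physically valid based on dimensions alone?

Yes

Iner (moment of inertia) has dimensions [L^2 M].
omega (angular velocity) has dimensions [T^-1].
E (energy) has dimensions [L^2 M T^-2].

Left side: [L^2 M]
Right side: [L^2 M]

Both sides have the same dimensions, so the equation is dimensionally consistent.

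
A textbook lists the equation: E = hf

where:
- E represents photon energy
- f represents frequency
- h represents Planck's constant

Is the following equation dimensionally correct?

Yes

E (photon energy) has dimensions [L^2 M T^-2].
f (frequency) has dimensions [T^-1].
h (Planck's constant) has dimensions [L^2 M T^-1].

Left side: [L^2 M T^-2]
Right side: [L^2 M T^-2]

Both sides have the same dimensions, so the equation is dimensionally consistent.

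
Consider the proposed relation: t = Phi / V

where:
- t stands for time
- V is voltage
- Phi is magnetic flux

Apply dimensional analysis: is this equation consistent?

Yes

t (time) has dimensions [T].
V (voltage) has dimensions [I^-1 L^2 M T^-3].
Phi (magnetic flux) has dimensions [I^-1 L^2 M T^-2].

Left side: [T]
Right side: [T]

Both sides have the same dimensions, so the equation is dimensionally consistent.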